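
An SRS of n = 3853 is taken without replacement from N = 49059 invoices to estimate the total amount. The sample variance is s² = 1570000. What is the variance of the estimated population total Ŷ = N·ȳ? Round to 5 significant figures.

9.0368 × 10^11

Var(Ŷ) = N²·Var(ȳ) = N²·(1 − n/N)·s²/n.
f = 3853/49059 = 0.07853809; Var(ȳ) = 0.92146191·1570000/3853 = 375.47241.
Var(Ŷ) = 49059² · 375.47241 = 9.0368154 × 10^11.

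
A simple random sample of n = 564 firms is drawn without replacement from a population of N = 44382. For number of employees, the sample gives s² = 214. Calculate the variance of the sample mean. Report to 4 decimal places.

0.3746

Under SRS without replacement, Var(ȳ) = (1 − f)·s²/n with f = n/N = 564/44382 = 0.01270785.
Var(ȳ) = (1 − 0.01270785)·214/564 = 0.98729215·0.37943262 = 0.37461085.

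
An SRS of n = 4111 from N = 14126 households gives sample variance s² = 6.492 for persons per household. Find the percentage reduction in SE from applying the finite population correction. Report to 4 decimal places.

f = n/N = 4111/14126 = 0.29102364.
SE_no-fpc = √(s²/n) = 0.03973887; SE_fpc = √((1−f)s²/n) = 0.03346042.
Ratio = √(1−f) = 0.84200734. Reduction = 100·(1 − 0.84200734) = 15.7993%.

15.7993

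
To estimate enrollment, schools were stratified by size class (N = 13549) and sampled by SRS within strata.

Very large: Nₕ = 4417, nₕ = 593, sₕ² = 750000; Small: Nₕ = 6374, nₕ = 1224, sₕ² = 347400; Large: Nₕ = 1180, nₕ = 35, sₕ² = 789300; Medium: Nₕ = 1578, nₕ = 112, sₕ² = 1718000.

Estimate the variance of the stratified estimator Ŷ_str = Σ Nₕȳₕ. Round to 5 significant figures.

9.6634 × 10^10

Var(Ŷ_str) = Σₕ Nₕ²(1 − fₕ)sₕ²/nₕ.
Very large: 4417²·(1 − 593/4417)·750000/593 = 2.1362489 × 10^10.
Small: 6374²·(1 − 1224/6374)·347400/1224 = 9.3168196 × 10^9.
Large: 1180²·(1 − 35/1180)·789300/35 = 3.0469235 × 10^10.
Medium: 1578²·(1 − 112/1578)·1718000/112 = 3.5485106 × 10^10.
Sum = 9.663365 × 10^10.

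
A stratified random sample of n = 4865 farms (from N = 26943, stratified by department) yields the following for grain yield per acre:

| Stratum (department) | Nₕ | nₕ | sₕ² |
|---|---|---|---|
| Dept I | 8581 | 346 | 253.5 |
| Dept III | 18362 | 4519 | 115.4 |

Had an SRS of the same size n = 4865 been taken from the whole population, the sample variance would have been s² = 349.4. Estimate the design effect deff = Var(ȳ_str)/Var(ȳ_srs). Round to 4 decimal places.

1.3638

Var(ȳ_str) = Σ Wₕ²(1−fₕ)sₕ²/nₕ with Wₕ = Nₕ/26943:
  Dept I: (8581/26943)²·(1−346/8581)·253.5/346 = 0.071320022
  Dept III: (18362/26943)²·(1−4519/18362)·115.4/4519 = 0.0089417344
  → Var(ȳ_str) = 0.080261756.
Var(ȳ_srs) = (1 − 4865/26943)·349.4/4865 = 0.058850998.
deff = 0.080261756 / 0.058850998 = 1.3638.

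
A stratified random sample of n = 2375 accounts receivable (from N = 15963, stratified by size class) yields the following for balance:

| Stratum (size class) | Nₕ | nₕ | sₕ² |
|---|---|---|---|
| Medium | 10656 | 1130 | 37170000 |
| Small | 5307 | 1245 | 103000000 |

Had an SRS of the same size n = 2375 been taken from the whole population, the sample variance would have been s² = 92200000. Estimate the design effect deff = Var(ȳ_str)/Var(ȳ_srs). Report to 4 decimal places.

Var(ȳ_str) = Σ Wₕ²(1−fₕ)sₕ²/nₕ with Wₕ = Nₕ/15963:
  Medium: (10656/15963)²·(1−1130/10656)·37170000/1130 = 13103.577
  Small: (5307/15963)²·(1−1245/5307)·103000000/1245 = 6998.8688
  → Var(ȳ_str) = 20102.446.
Var(ȳ_srs) = (1 − 2375/15963)·92200000/2375 = 33045.196.
deff = 20102.446 / 33045.196 = 0.6083.

0.6083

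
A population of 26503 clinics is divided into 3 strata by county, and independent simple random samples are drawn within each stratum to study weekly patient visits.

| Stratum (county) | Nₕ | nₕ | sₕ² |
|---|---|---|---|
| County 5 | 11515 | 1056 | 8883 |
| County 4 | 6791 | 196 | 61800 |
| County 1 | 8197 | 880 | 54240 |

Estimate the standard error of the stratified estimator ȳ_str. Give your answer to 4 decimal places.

Var(ȳ_str) = Σₕ Wₕ²(1 − fₕ)sₕ²/nₕ with Wₕ = Nₕ/N, N = 26503.
County 5: Wₕ = 0.43447912; term = 0.43447912²·(1 − 0.09170647)·8883/1056 = 1.4423139.
County 4: Wₕ = 0.25623514; term = 0.25623514²·(1 − 0.02886173)·61800/196 = 20.104388.
County 1: Wₕ = 0.30928574; term = 0.30928574²·(1 − 0.10735635)·54240/880 = 5.2630189.
Sum = 26.809721.
SE = √(26.809721) = 5.1778.

5.1778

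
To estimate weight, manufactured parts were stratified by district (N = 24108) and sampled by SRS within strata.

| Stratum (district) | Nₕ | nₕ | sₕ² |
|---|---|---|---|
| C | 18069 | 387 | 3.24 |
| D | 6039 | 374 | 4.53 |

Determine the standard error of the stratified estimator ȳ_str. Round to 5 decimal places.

0.07291

Var(ȳ_str) = Σₕ Wₕ²(1 − fₕ)sₕ²/nₕ with Wₕ = Nₕ/N, N = 24108.
C: Wₕ = 0.74950224; term = 0.74950224²·(1 − 0.02141790)·3.24/387 = 0.0046023239.
D: Wₕ = 0.25049776; term = 0.25049776²·(1 − 0.06193078)·4.53/374 = 7.1296659 × 10^-4.
Sum = 0.0053152905.
SE = √(0.0053152905) = 0.07291.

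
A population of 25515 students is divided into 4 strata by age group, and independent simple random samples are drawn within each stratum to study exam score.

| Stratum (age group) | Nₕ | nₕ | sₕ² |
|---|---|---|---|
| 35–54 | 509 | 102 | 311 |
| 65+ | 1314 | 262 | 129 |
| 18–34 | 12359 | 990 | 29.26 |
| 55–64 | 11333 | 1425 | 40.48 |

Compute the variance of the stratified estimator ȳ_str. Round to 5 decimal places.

Var(ȳ_str) = Σₕ Wₕ²(1 − fₕ)sₕ²/nₕ with Wₕ = Nₕ/N, N = 25515.
35–54: Wₕ = 0.01994905; term = 0.01994905²·(1 − 0.20039293)·311/102 = 9.7024467 × 10^-4.
65+: Wₕ = 0.05149912; term = 0.05149912²·(1 − 0.19939117)·129/262 = 0.0010454623.
18–34: Wₕ = 0.48438174; term = 0.48438174²·(1 − 0.08010357)·29.26/990 = 0.0063790144.
55–64: Wₕ = 0.44417010; term = 0.44417010²·(1 − 0.12573899)·40.48/1425 = 0.0048996536.
Sum = 0.013294375.

0.01329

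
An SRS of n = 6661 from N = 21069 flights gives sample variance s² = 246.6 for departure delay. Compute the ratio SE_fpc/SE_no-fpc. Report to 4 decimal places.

0.8270

f = n/N = 6661/21069 = 0.31615169.
SE_no-fpc = √(s²/n) = 0.19240964; SE_fpc = √((1−f)s²/n) = 0.15911338.
Ratio = √(1−f) = 0.82695121.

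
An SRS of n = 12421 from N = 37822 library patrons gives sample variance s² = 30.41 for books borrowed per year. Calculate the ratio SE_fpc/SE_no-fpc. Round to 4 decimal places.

0.8195

f = n/N = 12421/37822 = 0.32840675.
SE_no-fpc = √(s²/n) = 0.049480027; SE_fpc = √((1−f)s²/n) = 0.040549275.
Ratio = √(1−f) = 0.81950793.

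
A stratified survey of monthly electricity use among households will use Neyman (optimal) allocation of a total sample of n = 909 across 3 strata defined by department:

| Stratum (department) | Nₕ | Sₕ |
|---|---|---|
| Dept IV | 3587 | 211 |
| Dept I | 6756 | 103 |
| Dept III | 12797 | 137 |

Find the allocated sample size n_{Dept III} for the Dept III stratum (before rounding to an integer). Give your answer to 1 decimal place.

Neyman allocation: nₕ = n·NₕSₕ / Σⱼ NⱼSⱼ.
Σ NⱼSⱼ = 3587·211 + 6756·103 + 12797·137 = 3.205914 × 10^6.
n_{Dept III} = 909·12797·137 / (3.205914 × 10^6) = 497.1.

497.1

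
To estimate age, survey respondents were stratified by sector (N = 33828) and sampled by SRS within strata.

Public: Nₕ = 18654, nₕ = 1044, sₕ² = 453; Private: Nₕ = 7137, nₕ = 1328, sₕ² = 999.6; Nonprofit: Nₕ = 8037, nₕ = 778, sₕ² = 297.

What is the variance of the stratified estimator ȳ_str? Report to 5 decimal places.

0.17129

Var(ȳ_str) = Σₕ Wₕ²(1 − fₕ)sₕ²/nₕ with Wₕ = Nₕ/N, N = 33828.
Public: Wₕ = 0.55143668; term = 0.55143668²·(1 − 0.05596655)·453/1044 = 0.12455937.
Private: Wₕ = 0.21097907; term = 0.21097907²·(1 − 0.18607258)·999.6/1328 = 0.027270469.
Nonprofit: Wₕ = 0.23758425; term = 0.23758425²·(1 − 0.09680229)·297/778 = 0.019462336.
Sum = 0.17129218.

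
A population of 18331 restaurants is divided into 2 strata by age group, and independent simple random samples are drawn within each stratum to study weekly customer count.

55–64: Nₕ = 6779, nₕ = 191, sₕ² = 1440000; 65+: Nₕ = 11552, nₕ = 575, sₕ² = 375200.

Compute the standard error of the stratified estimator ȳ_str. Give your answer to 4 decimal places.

35.3308

Var(ȳ_str) = Σₕ Wₕ²(1 − fₕ)sₕ²/nₕ with Wₕ = Nₕ/N, N = 18331.
55–64: Wₕ = 0.36981070; term = 0.36981070²·(1 − 0.02817525)·1440000/191 = 1002.0192.
65+: Wₕ = 0.63018930; term = 0.63018930²·(1 − 0.04977493)·375200/575 = 246.24279.
Sum = 1248.262.
SE = √(1248.262) = 35.3308.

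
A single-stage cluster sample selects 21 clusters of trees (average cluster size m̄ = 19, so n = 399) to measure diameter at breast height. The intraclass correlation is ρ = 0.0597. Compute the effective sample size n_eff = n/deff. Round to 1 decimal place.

192.3

deff = 1 + (19 − 1)·0.0597 = 1 + 1.0746 = 2.0746.
n_eff = 399 / 2.0746 = 192.3.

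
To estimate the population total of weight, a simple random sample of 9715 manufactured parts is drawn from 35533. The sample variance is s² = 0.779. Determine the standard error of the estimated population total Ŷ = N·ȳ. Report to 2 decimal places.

271.22

Var(Ŷ) = N²·Var(ȳ) = N²·(1 − n/N)·s²/n.
f = 9715/35533 = 0.27340782; Var(ȳ) = 0.72659218·0.779/9715 = 5.8261998 × 10^-5.
Var(Ŷ) = 35533² · (5.8261998 × 10^-5) = 73561.254.
SE(Ŷ) = √(73561.254) = 271.22.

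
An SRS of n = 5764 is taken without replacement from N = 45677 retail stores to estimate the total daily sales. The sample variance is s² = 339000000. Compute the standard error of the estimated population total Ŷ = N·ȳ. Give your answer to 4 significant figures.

Var(Ŷ) = N²·Var(ȳ) = N²·(1 − n/N)·s²/n.
f = 5764/45677 = 0.12619042; Var(ȳ) = 0.87380958·339000000/5764 = 51391.646.
Var(Ŷ) = 45677² · 51391.646 = 1.0722293 × 10^14.
SE(Ŷ) = √(1.0722293 × 10^14) = 1.035 × 10^7.

1.035 × 10^7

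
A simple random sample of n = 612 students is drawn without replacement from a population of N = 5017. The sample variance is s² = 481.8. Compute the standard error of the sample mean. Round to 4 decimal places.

Under SRS without replacement, Var(ȳ) = (1 − f)·s²/n with f = n/N = 612/5017 = 0.12198525.
Var(ȳ) = (1 − 0.12198525)·481.8/612 = 0.87801475·0.7872549 = 0.69122142.
SE(ȳ) = √(0.69122142) = 0.8314.

0.8314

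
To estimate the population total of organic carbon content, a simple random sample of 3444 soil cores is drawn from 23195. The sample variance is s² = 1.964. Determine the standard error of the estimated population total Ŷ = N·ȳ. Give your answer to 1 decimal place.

511.1

Var(Ŷ) = N²·Var(ȳ) = N²·(1 − n/N)·s²/n.
f = 3444/23195 = 0.14848028; Var(ȳ) = 0.85151972·1.964/3444 = 4.8559371 × 10^-4.
Var(Ŷ) = 23195² · (4.8559371 × 10^-4) = 261253.31.
SE(Ŷ) = √(261253.31) = 511.1.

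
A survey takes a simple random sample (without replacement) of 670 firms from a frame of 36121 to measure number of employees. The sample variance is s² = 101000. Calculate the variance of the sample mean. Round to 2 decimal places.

Under SRS without replacement, Var(ȳ) = (1 − f)·s²/n with f = n/N = 670/36121 = 0.01854877.
Var(ȳ) = (1 − 0.01854877)·101000/670 = 0.98145123·150.74627 = 147.95011.

147.95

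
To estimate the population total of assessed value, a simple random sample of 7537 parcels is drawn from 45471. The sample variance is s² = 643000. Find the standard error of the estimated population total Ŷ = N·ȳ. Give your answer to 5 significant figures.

Var(Ŷ) = N²·Var(ȳ) = N²·(1 − n/N)·s²/n.
f = 7537/45471 = 0.16575400; Var(ȳ) = 0.83424600·643000/7537 = 71.171578.
Var(Ŷ) = 45471² · 71.171578 = 1.471552 × 10^11.
SE(Ŷ) = √(1.471552 × 10^11) = 383610.

383610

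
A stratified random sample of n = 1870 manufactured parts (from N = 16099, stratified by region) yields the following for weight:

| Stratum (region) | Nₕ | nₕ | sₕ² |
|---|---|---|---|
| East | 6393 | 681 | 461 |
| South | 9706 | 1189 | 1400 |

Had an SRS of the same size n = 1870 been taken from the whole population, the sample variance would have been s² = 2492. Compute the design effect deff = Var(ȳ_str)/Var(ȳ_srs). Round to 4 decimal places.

Var(ȳ_str) = Σ Wₕ²(1−fₕ)sₕ²/nₕ with Wₕ = Nₕ/16099:
  East: (6393/16099)²·(1−681/6393)·461/681 = 0.095378155
  South: (9706/16099)²·(1−1189/9706)·1400/1189 = 0.37555653
  → Var(ȳ_str) = 0.47093469.
Var(ȳ_srs) = (1 − 1870/16099)·2492/1870 = 1.1778281.
deff = 0.47093469 / 1.1778281 = 0.3998.

0.3998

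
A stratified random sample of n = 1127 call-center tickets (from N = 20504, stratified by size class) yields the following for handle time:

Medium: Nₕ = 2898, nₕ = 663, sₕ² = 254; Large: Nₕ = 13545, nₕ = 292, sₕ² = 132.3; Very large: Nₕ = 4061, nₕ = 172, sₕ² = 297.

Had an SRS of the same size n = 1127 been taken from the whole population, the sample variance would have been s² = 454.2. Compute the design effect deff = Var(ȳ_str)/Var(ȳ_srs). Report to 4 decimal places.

Var(ȳ_str) = Σ Wₕ²(1−fₕ)sₕ²/nₕ with Wₕ = Nₕ/20504:
  Medium: (2898/20504)²·(1−663/2898)·254/663 = 0.0059022678
  Large: (13545/20504)²·(1−292/13545)·132.3/292 = 0.19346082
  Very large: (4061/20504)²·(1−172/4061)·297/172 = 0.064866692
  → Var(ȳ_str) = 0.26422978.
Var(ȳ_srs) = (1 − 1127/20504)·454.2/1127 = 0.38086508.
deff = 0.26422978 / 0.38086508 = 0.6938.

0.6938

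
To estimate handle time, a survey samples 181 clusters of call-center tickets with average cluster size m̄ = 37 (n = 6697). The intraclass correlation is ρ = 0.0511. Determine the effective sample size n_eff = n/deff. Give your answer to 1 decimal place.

2358.4

deff = 1 + (37 − 1)·0.0511 = 1 + 1.8396 = 2.8396.
n_eff = 6697 / 2.8396 = 2358.4.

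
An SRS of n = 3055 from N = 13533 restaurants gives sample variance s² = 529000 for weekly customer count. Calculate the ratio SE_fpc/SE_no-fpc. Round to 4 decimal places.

f = n/N = 3055/13533 = 0.22574448.
SE_no-fpc = √(s²/n) = 13.15898; SE_fpc = √((1−f)s²/n) = 11.578822.
Ratio = √(1−f) = 0.87991791.

0.8799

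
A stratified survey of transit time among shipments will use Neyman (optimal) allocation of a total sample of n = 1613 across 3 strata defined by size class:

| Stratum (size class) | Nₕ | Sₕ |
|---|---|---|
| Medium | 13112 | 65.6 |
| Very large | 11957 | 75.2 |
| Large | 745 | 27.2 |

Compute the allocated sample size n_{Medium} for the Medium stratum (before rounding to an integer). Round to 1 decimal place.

779.6

Neyman allocation: nₕ = n·NₕSₕ / Σⱼ NⱼSⱼ.
Σ NⱼSⱼ = 13112·65.6 + 11957·75.2 + 745·27.2 = 1.7795776 × 10^6.
n_{Medium} = 1613·13112·65.6 / (1.7795776 × 10^6) = 779.6.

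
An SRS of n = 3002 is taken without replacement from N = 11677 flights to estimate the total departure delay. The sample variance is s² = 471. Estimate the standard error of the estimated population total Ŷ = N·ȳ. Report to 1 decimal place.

3986.6

Var(Ŷ) = N²·Var(ȳ) = N²·(1 − n/N)·s²/n.
f = 3002/11677 = 0.25708658; Var(ȳ) = 0.74291342·471/3002 = 0.1165597.
Var(Ŷ) = 11677² · 0.1165597 = 1.5893187 × 10^7.
SE(Ŷ) = √(1.5893187 × 10^7) = 3986.6.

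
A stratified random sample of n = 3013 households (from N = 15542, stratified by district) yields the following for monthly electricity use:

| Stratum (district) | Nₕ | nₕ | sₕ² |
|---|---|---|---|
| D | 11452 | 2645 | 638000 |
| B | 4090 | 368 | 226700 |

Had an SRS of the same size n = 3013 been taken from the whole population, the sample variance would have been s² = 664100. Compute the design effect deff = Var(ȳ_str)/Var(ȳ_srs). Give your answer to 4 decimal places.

0.7853

Var(ȳ_str) = Σ Wₕ²(1−fₕ)sₕ²/nₕ with Wₕ = Nₕ/15542:
  D: (11452/15542)²·(1−2645/11452)·638000/2645 = 100.71416
  B: (4090/15542)²·(1−368/4090)·226700/368 = 38.823043
  → Var(ȳ_str) = 139.5372.
Var(ȳ_srs) = (1 − 3013/15542)·664100/3013 = 177.68217.
deff = 139.5372 / 177.68217 = 0.7853.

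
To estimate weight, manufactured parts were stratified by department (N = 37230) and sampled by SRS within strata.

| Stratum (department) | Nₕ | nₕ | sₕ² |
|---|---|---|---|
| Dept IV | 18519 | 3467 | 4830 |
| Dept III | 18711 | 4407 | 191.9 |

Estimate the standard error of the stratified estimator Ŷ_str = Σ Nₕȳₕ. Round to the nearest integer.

20000

Var(Ŷ_str) = Σₕ Nₕ²(1 − fₕ)sₕ²/nₕ.
Dept IV: 18519²·(1 − 3467/18519)·4830/3467 = 3.8833366 × 10^8.
Dept III: 18711²·(1 − 4407/18711)·191.9/4407 = 1.1654306 × 10^7.
Sum = 3.9998797 × 10^8.
SE = √(3.9998797 × 10^8) = 20000.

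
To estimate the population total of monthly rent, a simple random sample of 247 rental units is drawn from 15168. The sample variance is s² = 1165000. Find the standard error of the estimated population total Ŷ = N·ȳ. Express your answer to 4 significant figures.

Var(Ŷ) = N²·Var(ȳ) = N²·(1 − n/N)·s²/n.
f = 247/15168 = 0.01628428; Var(ȳ) = 0.98371572·1165000/247 = 4639.7928.
Var(Ŷ) = 15168² · 4639.7928 = 1.0674689 × 10^12.
SE(Ŷ) = √(1.0674689 × 10^12) = 1.033 × 10^6.

1.033 × 10^6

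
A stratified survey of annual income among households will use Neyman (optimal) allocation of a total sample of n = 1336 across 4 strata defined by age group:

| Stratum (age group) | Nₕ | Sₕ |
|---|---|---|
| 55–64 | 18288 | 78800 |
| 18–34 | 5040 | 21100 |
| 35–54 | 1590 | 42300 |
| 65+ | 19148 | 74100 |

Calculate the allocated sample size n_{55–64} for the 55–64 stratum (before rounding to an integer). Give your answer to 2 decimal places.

634.67

Neyman allocation: nₕ = n·NₕSₕ / Σⱼ NⱼSⱼ.
Σ NⱼSⱼ = 18288·78800 + 5040·21100 + 1590·42300 + 19148·74100 = 3.0335622 × 10^9.
n_{55–64} = 1336·18288·78800 / (3.0335622 × 10^9) = 634.67.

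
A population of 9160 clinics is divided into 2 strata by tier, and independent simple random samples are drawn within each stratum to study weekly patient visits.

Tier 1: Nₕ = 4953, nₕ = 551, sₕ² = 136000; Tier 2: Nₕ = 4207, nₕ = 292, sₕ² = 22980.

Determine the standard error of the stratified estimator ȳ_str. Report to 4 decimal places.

8.9211

Var(ȳ_str) = Σₕ Wₕ²(1 − fₕ)sₕ²/nₕ with Wₕ = Nₕ/N, N = 9160.
Tier 1: Wₕ = 0.54072052; term = 0.54072052²·(1 − 0.11124571)·136000/551 = 64.137899.
Tier 2: Wₕ = 0.45927948; term = 0.45927948²·(1 − 0.06940813)·22980/292 = 15.448293.
Sum = 79.586192.
SE = √(79.586192) = 8.9211.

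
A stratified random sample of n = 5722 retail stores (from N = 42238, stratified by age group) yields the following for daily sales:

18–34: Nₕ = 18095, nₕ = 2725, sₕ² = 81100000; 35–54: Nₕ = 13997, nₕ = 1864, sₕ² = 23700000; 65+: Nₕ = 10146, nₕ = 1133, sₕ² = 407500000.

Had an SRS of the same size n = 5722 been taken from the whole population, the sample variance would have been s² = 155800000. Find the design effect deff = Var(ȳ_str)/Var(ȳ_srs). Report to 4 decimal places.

1.0317

Var(ȳ_str) = Σ Wₕ²(1−fₕ)sₕ²/nₕ with Wₕ = Nₕ/42238:
  18–34: (18095/42238)²·(1−2725/18095)·81100000/2725 = 4639.5954
  35–54: (13997/42238)²·(1−1864/13997)·23700000/1864 = 1210.3164
  65+: (10146/42238)²·(1−1133/10146)·407500000/1133 = 18435.514
  → Var(ȳ_str) = 24285.426.
Var(ȳ_srs) = (1 − 5722/42238)·155800000/5722 = 23539.62.
deff = 24285.426 / 23539.62 = 1.0317.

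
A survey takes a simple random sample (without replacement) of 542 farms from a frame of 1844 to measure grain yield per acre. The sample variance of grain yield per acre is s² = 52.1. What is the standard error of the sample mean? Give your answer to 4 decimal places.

Under SRS without replacement, Var(ȳ) = (1 − f)·s²/n with f = n/N = 542/1844 = 0.29392625.
Var(ȳ) = (1 − 0.29392625)·52.1/542 = 0.70607375·0.096125461 = 0.067871665.
SE(ȳ) = √(0.067871665) = 0.2605.

0.2605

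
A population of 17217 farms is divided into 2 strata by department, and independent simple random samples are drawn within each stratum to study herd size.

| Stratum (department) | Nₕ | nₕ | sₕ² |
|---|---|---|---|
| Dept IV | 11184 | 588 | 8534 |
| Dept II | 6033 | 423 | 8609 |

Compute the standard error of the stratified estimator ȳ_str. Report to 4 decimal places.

2.8506

Var(ȳ_str) = Σₕ Wₕ²(1 − fₕ)sₕ²/nₕ with Wₕ = Nₕ/N, N = 17217.
Dept IV: Wₕ = 0.64959052; term = 0.64959052²·(1 − 0.05257511)·8534/588 = 5.8022904.
Dept II: Wₕ = 0.35040948; term = 0.35040948²·(1 − 0.07011437)·8609/423 = 2.3237723.
Sum = 8.1260627.
SE = √(8.1260627) = 2.8506.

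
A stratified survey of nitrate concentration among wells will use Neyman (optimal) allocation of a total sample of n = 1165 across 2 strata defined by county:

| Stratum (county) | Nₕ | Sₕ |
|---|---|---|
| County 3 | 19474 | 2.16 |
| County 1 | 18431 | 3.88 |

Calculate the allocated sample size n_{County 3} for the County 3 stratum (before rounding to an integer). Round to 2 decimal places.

431.47

Neyman allocation: nₕ = n·NₕSₕ / Σⱼ NⱼSⱼ.
Σ NⱼSⱼ = 19474·2.16 + 18431·3.88 = 113576.12.
n_{County 3} = 1165·19474·2.16 / 113576.12 = 431.47.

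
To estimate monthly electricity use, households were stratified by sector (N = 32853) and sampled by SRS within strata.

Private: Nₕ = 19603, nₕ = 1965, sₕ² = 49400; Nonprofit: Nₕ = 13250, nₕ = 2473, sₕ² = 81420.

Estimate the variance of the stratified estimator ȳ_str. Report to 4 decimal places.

Var(ȳ_str) = Σₕ Wₕ²(1 − fₕ)sₕ²/nₕ with Wₕ = Nₕ/N, N = 32853.
Private: Wₕ = 0.59668828; term = 0.59668828²·(1 − 0.10023976)·49400/1965 = 8.0535286.
Nonprofit: Wₕ = 0.40331172; term = 0.40331172²·(1 − 0.18664151)·81420/2473 = 4.3558275.
Sum = 12.409356.

12.4094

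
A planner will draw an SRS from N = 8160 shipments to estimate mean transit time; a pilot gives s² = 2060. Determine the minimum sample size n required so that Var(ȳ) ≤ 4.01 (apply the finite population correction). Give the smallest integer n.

Without fpc, n₀ = s²/D = 2060/4.01 = 513.7157.
With fpc, (1 − n/N)·s²/n ≤ D requires n ≥ n₀/(1 + n₀/N) = 513.7157/(1 + 513.7157/8160) = 483.2900.
Rounding up, n = 484.

484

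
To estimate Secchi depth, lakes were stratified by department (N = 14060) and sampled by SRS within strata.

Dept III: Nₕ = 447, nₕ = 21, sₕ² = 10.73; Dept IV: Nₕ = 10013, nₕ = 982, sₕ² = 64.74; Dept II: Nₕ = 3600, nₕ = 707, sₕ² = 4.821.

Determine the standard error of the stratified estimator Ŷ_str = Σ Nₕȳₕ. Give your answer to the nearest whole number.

Var(Ŷ_str) = Σₕ Nₕ²(1 − fₕ)sₕ²/nₕ.
Dept III: 447²·(1 − 21/447)·10.73/21 = 97296.574.
Dept IV: 10013²·(1 − 982/10013)·64.74/982 = 5.9615785 × 10^6.
Dept II: 3600²·(1 − 707/3600)·4.821/707 = 71018.035.
Sum = 6.1298931 × 10^6.
SE = √(6.1298931 × 10^6) = 2476.

2476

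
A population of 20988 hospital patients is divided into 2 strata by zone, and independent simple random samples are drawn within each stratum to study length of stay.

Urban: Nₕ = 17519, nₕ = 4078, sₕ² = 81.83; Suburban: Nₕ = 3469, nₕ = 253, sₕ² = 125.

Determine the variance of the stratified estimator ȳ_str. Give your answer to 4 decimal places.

0.0232

Var(ȳ_str) = Σₕ Wₕ²(1 − fₕ)sₕ²/nₕ with Wₕ = Nₕ/N, N = 20988.
Urban: Wₕ = 0.83471508; term = 0.83471508²·(1 − 0.23277584)·81.83/4078 = 0.01072665.
Suburban: Wₕ = 0.16528492; term = 0.16528492²·(1 − 0.07293168)·125/253 = 0.012513181.
Sum = 0.023239831.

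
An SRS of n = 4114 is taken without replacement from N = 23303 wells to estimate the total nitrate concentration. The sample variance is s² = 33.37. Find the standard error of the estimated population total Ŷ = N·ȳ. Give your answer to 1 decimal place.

1904.5

Var(Ŷ) = N²·Var(ȳ) = N²·(1 − n/N)·s²/n.
f = 4114/23303 = 0.17654379; Var(ȳ) = 0.82345621·33.37/4114 = 0.0066793227.
Var(Ŷ) = 23303² · 0.0066793227 = 3.6270713 × 10^6.
SE(Ŷ) = √(3.6270713 × 10^6) = 1904.5.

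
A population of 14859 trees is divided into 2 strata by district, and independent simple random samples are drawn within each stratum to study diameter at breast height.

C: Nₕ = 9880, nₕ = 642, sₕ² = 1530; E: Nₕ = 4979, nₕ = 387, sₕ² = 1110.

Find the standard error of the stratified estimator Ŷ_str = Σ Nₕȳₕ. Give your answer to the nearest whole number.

Var(Ŷ_str) = Σₕ Nₕ²(1 − fₕ)sₕ²/nₕ.
C: 9880²·(1 − 642/9880)·1530/642 = 2.1751605 × 10^8.
E: 4979²·(1 − 387/4979)·1110/387 = 6.5577676 × 10^7.
Sum = 2.8309373 × 10^8.
SE = √(2.8309373 × 10^8) = 16825.

16825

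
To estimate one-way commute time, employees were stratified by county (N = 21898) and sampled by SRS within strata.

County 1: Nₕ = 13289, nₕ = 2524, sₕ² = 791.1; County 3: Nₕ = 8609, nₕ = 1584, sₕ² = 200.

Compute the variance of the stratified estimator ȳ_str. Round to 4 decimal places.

0.1094

Var(ȳ_str) = Σₕ Wₕ²(1 − fₕ)sₕ²/nₕ with Wₕ = Nₕ/N, N = 21898.
County 1: Wₕ = 0.60685907; term = 0.60685907²·(1 − 0.18993152)·791.1/2524 = 0.093505997.
County 3: Wₕ = 0.39314093; term = 0.39314093²·(1 − 0.18399350)·200/1584 = 0.015924469.
Sum = 0.10943047.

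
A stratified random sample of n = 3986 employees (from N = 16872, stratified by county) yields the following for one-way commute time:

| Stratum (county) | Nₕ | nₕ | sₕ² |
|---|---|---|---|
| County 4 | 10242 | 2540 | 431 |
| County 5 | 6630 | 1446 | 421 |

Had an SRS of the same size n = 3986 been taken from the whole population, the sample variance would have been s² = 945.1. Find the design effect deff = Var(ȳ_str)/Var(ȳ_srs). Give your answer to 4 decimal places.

0.4538

Var(ȳ_str) = Σ Wₕ²(1−fₕ)sₕ²/nₕ with Wₕ = Nₕ/16872:
  County 4: (10242/16872)²·(1−2540/10242)·431/2540 = 0.047021741
  County 5: (6630/16872)²·(1−1446/6630)·421/1446 = 0.035152741
  → Var(ȳ_str) = 0.082174482.
Var(ȳ_srs) = (1 − 3986/16872)·945.1/3986 = 0.18108898.
deff = 0.082174482 / 0.18108898 = 0.4538.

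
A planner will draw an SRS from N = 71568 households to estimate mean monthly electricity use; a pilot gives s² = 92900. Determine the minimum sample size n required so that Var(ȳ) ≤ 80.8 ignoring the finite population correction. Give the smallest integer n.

Without fpc, n₀ = s²/D = 92900/80.8 = 1149.7525.
Rounding up, n = 1150.

1150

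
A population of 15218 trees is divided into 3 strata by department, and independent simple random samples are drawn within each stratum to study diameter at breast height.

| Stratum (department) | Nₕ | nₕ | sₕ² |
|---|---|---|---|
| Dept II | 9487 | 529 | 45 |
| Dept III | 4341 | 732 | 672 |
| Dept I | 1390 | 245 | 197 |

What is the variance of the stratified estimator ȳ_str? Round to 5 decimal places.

Var(ȳ_str) = Σₕ Wₕ²(1 − fₕ)sₕ²/nₕ with Wₕ = Nₕ/N, N = 15218.
Dept II: Wₕ = 0.62340649; term = 0.62340649²·(1 − 0.05576051)·45/529 = 0.031216315.
Dept III: Wₕ = 0.28525430; term = 0.28525430²·(1 − 0.16862474)·672/732 = 0.062104018.
Dept I: Wₕ = 0.09133920; term = 0.09133920²·(1 − 0.17625899)·197/245 = 0.0055259286.
Sum = 0.098846262.

0.09885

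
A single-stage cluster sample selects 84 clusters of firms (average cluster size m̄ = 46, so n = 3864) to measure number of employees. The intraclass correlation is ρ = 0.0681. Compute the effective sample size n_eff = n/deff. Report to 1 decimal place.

deff = 1 + (46 − 1)·0.0681 = 1 + 3.0645 = 4.0645.
n_eff = 3864 / 4.0645 = 950.7.

950.7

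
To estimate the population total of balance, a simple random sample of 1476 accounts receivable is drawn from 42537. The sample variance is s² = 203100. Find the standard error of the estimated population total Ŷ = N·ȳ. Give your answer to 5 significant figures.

Var(Ŷ) = N²·Var(ȳ) = N²·(1 − n/N)·s²/n.
f = 1476/42537 = 0.03469920; Var(ȳ) = 0.96530080·203100/1476 = 132.82696.
Var(Ŷ) = 42537² · 132.82696 = 2.4033662 × 10^11.
SE(Ŷ) = √(2.4033662 × 10^11) = 490240.

490240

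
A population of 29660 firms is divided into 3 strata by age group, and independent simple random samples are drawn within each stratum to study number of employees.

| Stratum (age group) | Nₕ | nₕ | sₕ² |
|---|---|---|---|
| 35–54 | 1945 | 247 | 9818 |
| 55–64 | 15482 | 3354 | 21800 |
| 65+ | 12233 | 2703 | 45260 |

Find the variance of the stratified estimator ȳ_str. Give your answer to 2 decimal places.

3.76

Var(ȳ_str) = Σₕ Wₕ²(1 − fₕ)sₕ²/nₕ with Wₕ = Nₕ/N, N = 29660.
35–54: Wₕ = 0.06557653; term = 0.06557653²·(1 − 0.12699229)·9818/247 = 0.14922482.
55–64: Wₕ = 0.52198247; term = 0.52198247²·(1 − 0.21663868)·21800/3354 = 1.3872904.
65+: Wₕ = 0.41244100; term = 0.41244100²·(1 − 0.22095970)·45260/2703 = 2.2189734.
Sum = 3.7554886.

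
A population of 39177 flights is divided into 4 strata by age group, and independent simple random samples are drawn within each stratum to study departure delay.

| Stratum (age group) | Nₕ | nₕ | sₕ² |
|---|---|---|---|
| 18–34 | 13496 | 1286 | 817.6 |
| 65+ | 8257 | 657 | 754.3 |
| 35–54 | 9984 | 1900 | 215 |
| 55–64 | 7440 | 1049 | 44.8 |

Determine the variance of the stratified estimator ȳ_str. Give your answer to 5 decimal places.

Var(ȳ_str) = Σₕ Wₕ²(1 − fₕ)sₕ²/nₕ with Wₕ = Nₕ/N, N = 39177.
18–34: Wₕ = 0.34448784; term = 0.34448784²·(1 − 0.09528749)·817.6/1286 = 0.068258744.
65+: Wₕ = 0.21076142; term = 0.21076142²·(1 − 0.07956885)·754.3/657 = 0.046940992.
35–54: Wₕ = 0.25484340; term = 0.25484340²·(1 − 0.19030449)·215/1900 = 0.005950499.
55–64: Wₕ = 0.18990734; term = 0.18990734²·(1 − 0.14099462)·44.8/1049 = 0.0013230673.
Sum = 0.1224733.

0.12247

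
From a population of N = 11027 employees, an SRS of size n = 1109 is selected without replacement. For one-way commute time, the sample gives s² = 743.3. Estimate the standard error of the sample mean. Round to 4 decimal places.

0.7764

Under SRS without replacement, Var(ȳ) = (1 − f)·s²/n with f = n/N = 1109/11027 = 0.10057132.
Var(ȳ) = (1 − 0.10057132)·743.3/1109 = 0.89942868·0.67024346 = 0.60283619.
SE(ȳ) = √(0.60283619) = 0.7764.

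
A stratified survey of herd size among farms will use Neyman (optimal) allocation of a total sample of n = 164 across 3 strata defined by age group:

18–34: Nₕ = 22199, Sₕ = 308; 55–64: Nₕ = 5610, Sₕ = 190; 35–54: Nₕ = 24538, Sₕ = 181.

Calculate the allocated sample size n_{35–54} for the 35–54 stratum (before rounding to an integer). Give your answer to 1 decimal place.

Neyman allocation: nₕ = n·NₕSₕ / Σⱼ NⱼSⱼ.
Σ NⱼSⱼ = 22199·308 + 5610·190 + 24538·181 = 1.234457 × 10^7.
n_{35–54} = 164·24538·181 / (1.234457 × 10^7) = 59.0.

59.0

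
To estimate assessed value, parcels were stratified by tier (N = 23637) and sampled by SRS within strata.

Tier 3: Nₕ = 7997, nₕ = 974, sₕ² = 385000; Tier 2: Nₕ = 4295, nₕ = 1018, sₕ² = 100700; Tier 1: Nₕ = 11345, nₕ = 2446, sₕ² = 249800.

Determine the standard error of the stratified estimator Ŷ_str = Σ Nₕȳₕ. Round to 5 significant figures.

Var(Ŷ_str) = Σₕ Nₕ²(1 − fₕ)sₕ²/nₕ.
Tier 3: 7997²·(1 − 974/7997)·385000/974 = 2.2199927 × 10^10.
Tier 2: 4295²·(1 − 1018/4295)·100700/1018 = 1.3922631 × 10^9.
Tier 1: 11345²·(1 − 2446/11345)·249800/2446 = 1.0310547 × 10^10.
Sum = 3.3902737 × 10^10.
SE = √(3.3902737 × 10^10) = 184130.

184130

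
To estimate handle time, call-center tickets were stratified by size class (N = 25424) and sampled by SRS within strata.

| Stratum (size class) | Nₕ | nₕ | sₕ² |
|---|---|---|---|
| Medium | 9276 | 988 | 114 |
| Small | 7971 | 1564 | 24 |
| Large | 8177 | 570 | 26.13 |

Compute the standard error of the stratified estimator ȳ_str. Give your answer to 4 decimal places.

Var(ȳ_str) = Σₕ Wₕ²(1 − fₕ)sₕ²/nₕ with Wₕ = Nₕ/N, N = 25424.
Medium: Wₕ = 0.36485211; term = 0.36485211²·(1 − 0.10651143)·114/988 = 0.013723681.
Small: Wₕ = 0.31352266; term = 0.31352266²·(1 − 0.19621127)·24/1564 = 0.0012124233.
Large: Wₕ = 0.32162524; term = 0.32162524²·(1 − 0.06970772)·26.13/570 = 0.0044114789.
Sum = 0.019347583.
SE = √(0.019347583) = 0.1391.

0.1391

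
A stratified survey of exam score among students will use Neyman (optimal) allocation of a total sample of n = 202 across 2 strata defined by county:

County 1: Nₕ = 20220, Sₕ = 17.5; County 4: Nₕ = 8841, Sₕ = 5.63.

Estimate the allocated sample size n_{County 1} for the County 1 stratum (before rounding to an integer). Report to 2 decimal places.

177.09

Neyman allocation: nₕ = n·NₕSₕ / Σⱼ NⱼSⱼ.
Σ NⱼSⱼ = 20220·17.5 + 8841·5.63 = 403624.83.
n_{County 1} = 202·20220·17.5 / 403624.83 = 177.09.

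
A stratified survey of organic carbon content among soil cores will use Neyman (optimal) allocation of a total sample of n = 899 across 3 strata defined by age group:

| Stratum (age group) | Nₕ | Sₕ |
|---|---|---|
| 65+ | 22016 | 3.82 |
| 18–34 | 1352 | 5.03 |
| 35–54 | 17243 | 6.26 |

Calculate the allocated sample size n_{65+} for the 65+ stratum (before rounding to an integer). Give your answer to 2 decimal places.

Neyman allocation: nₕ = n·NₕSₕ / Σⱼ NⱼSⱼ.
Σ NⱼSⱼ = 22016·3.82 + 1352·5.03 + 17243·6.26 = 198842.86.
n_{65+} = 899·22016·3.82 / 198842.86 = 380.23.

380.23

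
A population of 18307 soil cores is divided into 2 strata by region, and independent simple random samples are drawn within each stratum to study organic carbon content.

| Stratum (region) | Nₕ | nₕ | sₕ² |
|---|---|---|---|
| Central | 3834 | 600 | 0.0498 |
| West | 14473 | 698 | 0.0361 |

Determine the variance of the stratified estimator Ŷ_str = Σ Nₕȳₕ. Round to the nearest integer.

Var(Ŷ_str) = Σₕ Nₕ²(1 − fₕ)sₕ²/nₕ.
Central: 3834²·(1 − 600/3834)·0.0498/600 = 1029.1299.
West: 14473²·(1 − 698/14473)·0.0361/698 = 10311.028.
Sum = 11340.158.

11340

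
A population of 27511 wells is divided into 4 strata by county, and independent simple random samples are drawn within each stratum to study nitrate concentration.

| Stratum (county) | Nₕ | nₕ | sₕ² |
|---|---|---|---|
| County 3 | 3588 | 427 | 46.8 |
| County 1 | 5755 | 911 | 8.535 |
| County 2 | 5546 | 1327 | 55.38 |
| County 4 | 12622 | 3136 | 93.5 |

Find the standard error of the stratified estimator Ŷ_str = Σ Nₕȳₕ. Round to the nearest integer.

2460

Var(Ŷ_str) = Σₕ Nₕ²(1 − fₕ)sₕ²/nₕ.
County 3: 3588²·(1 − 427/3588)·46.8/427 = 1.2430681 × 10^6.
County 1: 5755²·(1 − 911/5755)·8.535/911 = 261176.81.
County 2: 5546²·(1 − 1327/5546)·55.38/1327 = 976498.14.
County 4: 12622²·(1 − 3136/12622)·93.5/3136 = 3.5698244 × 10^6.
Sum = 6.0505675 × 10^6.
SE = √(6.0505675 × 10^6) = 2460.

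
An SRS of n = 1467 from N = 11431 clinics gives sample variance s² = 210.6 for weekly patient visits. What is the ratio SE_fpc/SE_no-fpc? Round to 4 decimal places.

0.9336

f = n/N = 1467/11431 = 0.12833523.
SE_no-fpc = √(s²/n) = 0.37889086; SE_fpc = √((1−f)s²/n) = 0.35374383.
Ratio = √(1−f) = 0.93362989.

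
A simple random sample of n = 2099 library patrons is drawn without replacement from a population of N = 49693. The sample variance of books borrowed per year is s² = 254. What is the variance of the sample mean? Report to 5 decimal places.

0.11590

Under SRS without replacement, Var(ȳ) = (1 − f)·s²/n with f = n/N = 2099/49693 = 0.04223935.
Var(ȳ) = (1 − 0.04223935)·254/2099 = 0.95776065·0.12101 = 0.11589862.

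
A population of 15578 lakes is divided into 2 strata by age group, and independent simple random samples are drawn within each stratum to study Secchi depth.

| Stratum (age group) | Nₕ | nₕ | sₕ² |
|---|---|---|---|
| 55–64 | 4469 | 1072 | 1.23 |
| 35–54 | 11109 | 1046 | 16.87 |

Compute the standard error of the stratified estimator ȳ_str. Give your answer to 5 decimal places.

0.08661

Var(ȳ_str) = Σₕ Wₕ²(1 − fₕ)sₕ²/nₕ with Wₕ = Nₕ/N, N = 15578.
55–64: Wₕ = 0.28687893; term = 0.28687893²·(1 − 0.23987469)·1.23/1072 = 7.1778244 × 10^-5.
35–54: Wₕ = 0.71312107; term = 0.71312107²·(1 − 0.09415789)·16.87/1046 = 0.0074295488.
Sum = 0.007501327.
SE = √(0.007501327) = 0.08661.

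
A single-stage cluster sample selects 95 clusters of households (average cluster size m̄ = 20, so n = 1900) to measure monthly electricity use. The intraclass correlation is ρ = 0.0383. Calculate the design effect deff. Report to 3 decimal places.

deff = 1 + (20 − 1)·0.0383 = 1 + 0.7277 = 1.7277.

1.728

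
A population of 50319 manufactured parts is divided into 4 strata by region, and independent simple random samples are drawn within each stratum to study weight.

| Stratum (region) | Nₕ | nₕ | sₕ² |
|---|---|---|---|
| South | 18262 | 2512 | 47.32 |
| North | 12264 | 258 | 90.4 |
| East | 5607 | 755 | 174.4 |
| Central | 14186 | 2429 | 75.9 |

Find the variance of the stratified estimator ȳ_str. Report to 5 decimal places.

Var(ȳ_str) = Σₕ Wₕ²(1 − fₕ)sₕ²/nₕ with Wₕ = Nₕ/N, N = 50319.
South: Wₕ = 0.36292454; term = 0.36292454²·(1 − 0.13755339)·47.32/2512 = 0.0021398828.
North: Wₕ = 0.24372503; term = 0.24372503²·(1 − 0.02103718)·90.4/258 = 0.020375825.
East: Wₕ = 0.11142908; term = 0.11142908²·(1 − 0.13465311)·174.4/755 = 0.0024819148.
Central: Wₕ = 0.28192134; term = 0.28192134²·(1 − 0.17122515)·75.9/2429 = 0.0020582908.
Sum = 0.027055913.

0.02706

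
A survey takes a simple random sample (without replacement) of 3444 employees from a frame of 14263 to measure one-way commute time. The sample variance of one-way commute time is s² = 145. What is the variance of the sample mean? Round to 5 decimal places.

Under SRS without replacement, Var(ȳ) = (1 − f)·s²/n with f = n/N = 3444/14263 = 0.24146393.
Var(ȳ) = (1 − 0.24146393)·145/3444 = 0.75853607·0.042102207 = 0.031936043.

0.03194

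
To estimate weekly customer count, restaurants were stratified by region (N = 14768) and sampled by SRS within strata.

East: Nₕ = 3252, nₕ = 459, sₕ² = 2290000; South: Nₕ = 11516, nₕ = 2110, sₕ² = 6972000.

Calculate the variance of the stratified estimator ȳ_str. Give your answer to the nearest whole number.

Var(ȳ_str) = Σₕ Wₕ²(1 − fₕ)sₕ²/nₕ with Wₕ = Nₕ/N, N = 14768.
East: Wₕ = 0.22020585; term = 0.22020585²·(1 − 0.14114391)·2290000/459 = 207.77864.
South: Wₕ = 0.77979415; term = 0.77979415²·(1 − 0.18322334)·6972000/2110 = 1641.1119.
Sum = 1848.8905.

1849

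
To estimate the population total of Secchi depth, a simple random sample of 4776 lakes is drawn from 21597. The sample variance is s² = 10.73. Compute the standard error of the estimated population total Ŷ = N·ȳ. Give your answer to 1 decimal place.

903.4

Var(Ŷ) = N²·Var(ȳ) = N²·(1 − n/N)·s²/n.
f = 4776/21597 = 0.22114183; Var(ȳ) = 0.77885817·10.73/4776 = 0.0017498217.
Var(Ŷ) = 21597² · 0.0017498217 = 816170.05.
SE(Ŷ) = √(816170.05) = 903.4.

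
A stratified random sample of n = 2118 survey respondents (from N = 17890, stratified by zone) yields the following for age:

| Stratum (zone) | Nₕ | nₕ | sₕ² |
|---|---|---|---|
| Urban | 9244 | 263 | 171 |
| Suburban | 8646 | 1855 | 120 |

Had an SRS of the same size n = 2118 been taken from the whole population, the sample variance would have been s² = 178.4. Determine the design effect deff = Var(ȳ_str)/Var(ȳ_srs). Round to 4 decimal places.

2.4310

Var(ȳ_str) = Σ Wₕ²(1−fₕ)sₕ²/nₕ with Wₕ = Nₕ/17890:
  Urban: (9244/17890)²·(1−263/9244)·171/263 = 0.16865698
  Suburban: (8646/17890)²·(1−1855/8646)·120/1855 = 0.011867674
  → Var(ȳ_str) = 0.18052465.
Var(ȳ_srs) = (1 − 2118/17890)·178.4/2118 = 0.074258355.
deff = 0.18052465 / 0.074258355 = 2.4310.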